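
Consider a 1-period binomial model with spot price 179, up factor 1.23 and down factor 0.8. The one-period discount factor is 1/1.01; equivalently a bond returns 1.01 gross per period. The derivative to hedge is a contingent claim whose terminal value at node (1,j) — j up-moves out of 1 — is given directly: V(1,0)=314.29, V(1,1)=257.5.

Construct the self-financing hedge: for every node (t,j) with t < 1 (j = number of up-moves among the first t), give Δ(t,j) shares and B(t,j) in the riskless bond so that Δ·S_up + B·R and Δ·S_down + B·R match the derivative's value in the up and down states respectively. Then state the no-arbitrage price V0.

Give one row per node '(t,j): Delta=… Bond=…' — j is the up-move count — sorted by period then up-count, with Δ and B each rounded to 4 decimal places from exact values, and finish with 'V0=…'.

No-arbitrage ⇒ martingale measure with p* = (R−d)/(u−d) = 0.4884.
Terminal values V(1,·): V(1,0)=314.2900, V(1,1)=257.5000
  t=0,j=0: stock 179.0000 → up 220.1700 (V=257.5000), down 143.2000 (V=314.2900). Price 283.7182; hedge Δ=-0.7378, bond B=415.7879.
The time-0 hedge costs 283.7182, which is the no-arbitrage price.

(0,0): Delta=-0.7378 Bond=415.7879
V0=283.7182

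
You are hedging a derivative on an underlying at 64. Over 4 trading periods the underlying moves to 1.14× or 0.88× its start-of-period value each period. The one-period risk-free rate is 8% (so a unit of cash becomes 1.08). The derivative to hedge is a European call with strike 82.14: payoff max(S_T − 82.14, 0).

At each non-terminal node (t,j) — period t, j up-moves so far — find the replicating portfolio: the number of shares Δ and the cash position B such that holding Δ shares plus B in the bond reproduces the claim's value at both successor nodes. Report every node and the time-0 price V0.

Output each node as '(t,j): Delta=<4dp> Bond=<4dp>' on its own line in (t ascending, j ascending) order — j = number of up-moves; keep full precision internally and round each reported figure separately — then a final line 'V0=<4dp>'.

Under the risk-neutral measure, an up-move has probability p* = (R−d)/(u−d) = 0.7692 and values discount at R = 1.08.
Terminal values V(4,·): V(4,0)=0.0000, V(4,1)=0.0000, V(4,2)=0.0000, V(4,3)=1.3006, V(4,4)=25.9535
(3,0): S=43.6142. Δ = (V_up−V_dn)/(S_up−S_dn) = (0.0000−0.0000)/(49.7202−38.3805) = 0.0000. V = [p*·0.0000 + (1−p*)·0.0000]/1.08 = 0.0000. B = V − Δ·S = 0.0000.
(3,1): S=56.5002. Δ = (V_up−V_dn)/(S_up−S_dn) = (0.0000−0.0000)/(64.4103−49.7202) = 0.0000. V = [p*·0.0000 + (1−p*)·0.0000]/1.08 = 0.0000. B = V − Δ·S = 0.0000.
(3,2): S=73.1935. Δ = (V_up−V_dn)/(S_up−S_dn) = (1.3006−0.0000)/(83.4406−64.4103) = 0.0683. V = [p*·1.3006 + (1−p*)·0.0000]/1.08 = 0.9263. B = V − Δ·S = -4.0758.
(3,3): S=94.8188. Δ = (V_up−V_dn)/(S_up−S_dn) = (25.9535−1.3006)/(108.0935−83.4406) = 1.0000. V = [p*·25.9535 + (1−p*)·1.3006]/1.08 = 18.7633. B = V − Δ·S = -76.0556.
(2,0): S=49.5616. Δ = (V_up−V_dn)/(S_up−S_dn) = (0.0000−0.0000)/(56.5002−43.6142) = 0.0000. V = [p*·0.0000 + (1−p*)·0.0000]/1.08 = 0.0000. B = V − Δ·S = 0.0000.
(2,1): S=64.2048. Δ = (V_up−V_dn)/(S_up−S_dn) = (0.9263−0.0000)/(73.1935−56.5002) = 0.0555. V = [p*·0.9263 + (1−p*)·0.0000]/1.08 = 0.6598. B = V − Δ·S = -2.9030.
(2,2): S=83.1744. Δ = (V_up−V_dn)/(S_up−S_dn) = (18.7633−0.9263)/(94.8188−73.1935) = 0.8248. V = [p*·18.7633 + (1−p*)·0.9263]/1.08 = 13.5621. B = V − Δ·S = -55.0415.
(1,0): S=56.3200. Δ = (V_up−V_dn)/(S_up−S_dn) = (0.6598−0.0000)/(64.2048−49.5616) = 0.0451. V = [p*·0.6598 + (1−p*)·0.0000]/1.08 = 0.4699. B = V − Δ·S = -2.0677.
(1,1): S=72.9600. Δ = (V_up−V_dn)/(S_up−S_dn) = (13.5621−0.6598)/(83.1744−64.2048) = 0.6802. V = [p*·13.5621 + (1−p*)·0.6598]/1.08 = 9.8006. B = V − Δ·S = -39.8237.
(0,0): S=64.0000. Δ = (V_up−V_dn)/(S_up−S_dn) = (9.8006−0.4699)/(72.9600−56.3200) = 0.5607. V = [p*·9.8006 + (1−p*)·0.4699]/1.08 = 7.0809. B = V − Δ·S = -28.8062.
Check: Δ(0,0)·S0 + B(0,0) = 7.0809 = V0.

(0,0): Delta=0.5607 Bond=-28.8062
(1,0): Delta=0.0451 Bond=-2.0677
(1,1): Delta=0.6802 Bond=-39.8237
(2,0): Delta=0.0000 Bond=0.0000
(2,1): Delta=0.0555 Bond=-2.9030
(2,2): Delta=0.8248 Bond=-55.0415
(3,0): Delta=0.0000 Bond=0.0000
(3,1): Delta=0.0000 Bond=0.0000
(3,2): Delta=0.0683 Bond=-4.0758
(3,3): Delta=1.0000 Bond=-76.0556
V0=7.0809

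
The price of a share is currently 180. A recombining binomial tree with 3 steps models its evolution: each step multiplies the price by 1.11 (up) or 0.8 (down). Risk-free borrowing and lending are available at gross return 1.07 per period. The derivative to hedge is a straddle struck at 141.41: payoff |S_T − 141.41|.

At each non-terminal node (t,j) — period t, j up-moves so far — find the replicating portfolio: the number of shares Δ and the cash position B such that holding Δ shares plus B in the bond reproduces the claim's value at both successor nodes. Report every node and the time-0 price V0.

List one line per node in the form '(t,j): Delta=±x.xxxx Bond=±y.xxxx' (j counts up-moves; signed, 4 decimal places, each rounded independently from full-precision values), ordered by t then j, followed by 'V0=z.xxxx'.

The replicating-portfolio and risk-neutral prices coincide; use p* = (1.07−0.8)/(1.11−0.8) = 0.8710 for the latter.
Terminal values V(3,·): V(3,0)=49.2500, V(3,1)=13.5380, V(3,2)=36.0124, V(3,3)=104.7636
(2,0): S=115.2000. Δ = (V_up−V_dn)/(S_up−S_dn) = (13.5380−49.2500)/(127.8720−92.1600) = -1.0000. V = [p*·13.5380 + (1−p*)·49.2500]/1.07 = 16.9589. B = V − Δ·S = 132.1589.
(2,1): S=159.8400. Δ = (V_up−V_dn)/(S_up−S_dn) = (36.0124−13.5380)/(177.4224−127.8720) = 0.4536. V = [p*·36.0124 + (1−p*)·13.5380]/1.07 = 30.9462. B = V − Δ·S = -41.5518.
(2,2): S=221.7780. Δ = (V_up−V_dn)/(S_up−S_dn) = (104.7636−36.0124)/(246.1736−177.4224) = 1.0000. V = [p*·104.7636 + (1−p*)·36.0124]/1.07 = 89.6191. B = V − Δ·S = -132.1589.
(1,0): S=144.0000. Δ = (V_up−V_dn)/(S_up−S_dn) = (30.9462−16.9589)/(159.8400−115.2000) = 0.3133. V = [p*·30.9462 + (1−p*)·16.9589]/1.07 = 27.2350. B = V − Δ·S = -17.8856.
(1,1): S=199.8000. Δ = (V_up−V_dn)/(S_up−S_dn) = (89.6191−30.9462)/(221.7780−159.8400) = 0.9473. V = [p*·89.6191 + (1−p*)·30.9462]/1.07 = 76.6808. B = V − Δ·S = -112.5866.
(0,0): S=180.0000. Δ = (V_up−V_dn)/(S_up−S_dn) = (76.6808−27.2350)/(199.8000−144.0000) = 0.8861. V = [p*·76.6808 + (1−p*)·27.2350]/1.07 = 65.7016. B = V − Δ·S = -93.8010.
Root portfolio cost Δ·180+B reproduces V0=65.7016.

(0,0): Delta=0.8861 Bond=-93.8010
(1,0): Delta=0.3133 Bond=-17.8856
(1,1): Delta=0.9473 Bond=-112.5866
(2,0): Delta=-1.0000 Bond=132.1589
(2,1): Delta=0.4536 Bond=-41.5518
(2,2): Delta=1.0000 Bond=-132.1589
V0=65.7016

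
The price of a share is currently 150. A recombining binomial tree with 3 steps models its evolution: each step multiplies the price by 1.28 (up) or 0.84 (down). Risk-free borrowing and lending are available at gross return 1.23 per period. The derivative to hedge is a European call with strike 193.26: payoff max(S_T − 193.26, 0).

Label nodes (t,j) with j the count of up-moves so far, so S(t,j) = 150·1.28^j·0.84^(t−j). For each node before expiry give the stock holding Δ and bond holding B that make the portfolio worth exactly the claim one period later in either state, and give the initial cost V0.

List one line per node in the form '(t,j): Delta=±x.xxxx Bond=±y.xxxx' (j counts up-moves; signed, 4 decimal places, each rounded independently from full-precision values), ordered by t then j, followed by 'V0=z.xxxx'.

Risk-neutral probability p* = (R−d)/(u−d) = (1.23−0.84)/(1.28−0.84) = 0.8864.
At expiry t=3: V(3,0)=0.0000, V(3,1)=0.0000, V(3,2)=13.1784, V(3,3)=121.3128
Node (2,0) S=105.8400: V=(p*·0.0000+(1−p*)·0.0000)/1.23=0.0000; Δ=(0.0000−0.0000)/(135.4752−88.9056)=0.0000; B=V−Δ·S=0.0000
Node (2,1) S=161.2800: V=(p*·13.1784+(1−p*)·0.0000)/1.23=9.4966; Δ=(13.1784−0.0000)/(206.4384−135.4752)=0.1857; B=V−Δ·S=-20.4543
Node (2,2) S=245.7600: V=(p*·121.3128+(1−p*)·13.1784)/1.23=88.6380; Δ=(121.3128−13.1784)/(314.5728−206.4384)=1.0000; B=V−Δ·S=-157.1220
Node (1,0) S=126.0000: V=(p*·9.4966+(1−p*)·0.0000)/1.23=6.8435; Δ=(9.4966−0.0000)/(161.2800−105.8400)=0.1713; B=V−Δ·S=-14.7398
Node (1,1) S=192.0000: V=(p*·88.6380+(1−p*)·9.4966)/1.23=64.7518; Δ=(88.6380−9.4966)/(245.7600−161.2800)=0.9368; B=V−Δ·S=-115.1151
Node (0,0) S=150.0000: V=(p*·64.7518+(1−p*)·6.8435)/1.23=47.2937; Δ=(64.7518−6.8435)/(192.0000−126.0000)=0.8774; B=V−Δ·S=-84.3161
Self-financing check: at every node Δ·S+B equals the discounted successor values.

(0,0): Delta=0.8774 Bond=-84.3161
(1,0): Delta=0.1713 Bond=-14.7398
(1,1): Delta=0.9368 Bond=-115.1151
(2,0): Delta=0.0000 Bond=0.0000
(2,1): Delta=0.1857 Bond=-20.4543
(2,2): Delta=1.0000 Bond=-157.1220
V0=47.2937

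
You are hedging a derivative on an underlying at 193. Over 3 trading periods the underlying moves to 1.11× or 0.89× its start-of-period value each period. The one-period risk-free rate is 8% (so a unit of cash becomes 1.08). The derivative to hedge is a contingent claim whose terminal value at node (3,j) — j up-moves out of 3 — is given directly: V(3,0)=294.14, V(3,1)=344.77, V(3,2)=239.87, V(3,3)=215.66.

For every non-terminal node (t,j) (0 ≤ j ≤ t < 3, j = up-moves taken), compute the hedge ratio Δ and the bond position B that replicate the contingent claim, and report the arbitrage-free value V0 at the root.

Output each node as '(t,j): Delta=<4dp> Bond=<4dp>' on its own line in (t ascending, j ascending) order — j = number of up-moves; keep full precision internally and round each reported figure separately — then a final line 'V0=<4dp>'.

No-arbitrage ⇒ martingale measure with p* = (R−d)/(u−d) = 0.8636.
At expiry t=3: V(3,0)=294.1400, V(3,1)=344.7700, V(3,2)=239.8700, V(3,3)=215.6600
(2,0): S=152.8753. Δ = (V_up−V_dn)/(S_up−S_dn) = (344.7700−294.1400)/(169.6916−136.0590) = 1.5054. V = [p*·344.7700 + (1−p*)·294.1400]/1.08 = 312.8388. B = V − Δ·S = 82.7024.
(2,1): S=190.6647. Δ = (V_up−V_dn)/(S_up−S_dn) = (239.8700−344.7700)/(211.6378−169.6916) = -2.5008. V = [p*·239.8700 + (1−p*)·344.7700]/1.08 = 235.3468. B = V − Δ·S = 712.1650.
(2,2): S=237.7953. Δ = (V_up−V_dn)/(S_up−S_dn) = (215.6600−239.8700)/(263.9528−211.6378) = -0.4628. V = [p*·215.6600 + (1−p*)·239.8700]/1.08 = 202.7420. B = V − Δ·S = 312.7875.
(1,0): S=171.7700. Δ = (V_up−V_dn)/(S_up−S_dn) = (235.3468−312.8388)/(190.6647−152.8753) = -2.0506. V = [p*·235.3468 + (1−p*)·312.8388]/1.08 = 227.6980. B = V − Δ·S = 579.9344.
(1,1): S=214.2300. Δ = (V_up−V_dn)/(S_up−S_dn) = (202.7420−235.3468)/(237.7953−190.6647) = -0.6918. V = [p*·202.7420 + (1−p*)·235.3468]/1.08 = 191.8408. B = V − Δ·S = 340.0445.
(0,0): S=193.0000. Δ = (V_up−V_dn)/(S_up−S_dn) = (191.8408−227.6980)/(214.2300−171.7700) = -0.8445. V = [p*·191.8408 + (1−p*)·227.6980]/1.08 = 182.1578. B = V − Δ·S = 345.1451.
Each (Δ,B) replicates both successor values, so the strategy is self-financing and V0 is arbitrage-free.

(0,0): Delta=-0.8445 Bond=345.1451
(1,0): Delta=-2.0506 Bond=579.9344
(1,1): Delta=-0.6918 Bond=340.0445
(2,0): Delta=1.5054 Bond=82.7024
(2,1): Delta=-2.5008 Bond=712.1650
(2,2): Delta=-0.4628 Bond=312.7875
V0=182.1578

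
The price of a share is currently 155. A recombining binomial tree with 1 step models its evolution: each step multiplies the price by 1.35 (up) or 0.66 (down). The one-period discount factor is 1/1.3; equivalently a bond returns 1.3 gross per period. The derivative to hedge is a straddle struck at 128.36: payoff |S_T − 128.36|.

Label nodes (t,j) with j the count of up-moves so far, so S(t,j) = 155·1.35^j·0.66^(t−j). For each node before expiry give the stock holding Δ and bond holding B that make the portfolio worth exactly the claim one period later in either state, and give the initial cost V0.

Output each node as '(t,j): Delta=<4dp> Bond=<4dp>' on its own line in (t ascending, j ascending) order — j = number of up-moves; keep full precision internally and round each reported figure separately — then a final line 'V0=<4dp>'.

No-arbitrage ⇒ martingale measure with p* = (R−d)/(u−d) = 0.9275.
At expiry t=1: V(1,0)=26.0600, V(1,1)=80.8900
Node (0,0) S=155.0000: V=(p*·80.8900+(1−p*)·26.0600)/1.3=59.1668; Δ=(80.8900−26.0600)/(209.2500−102.3000)=0.5127; B=V−Δ·S=-20.2970
The time-0 hedge costs 59.1668, which is the no-arbitrage price.

(0,0): Delta=0.5127 Bond=-20.2970
V0=59.1668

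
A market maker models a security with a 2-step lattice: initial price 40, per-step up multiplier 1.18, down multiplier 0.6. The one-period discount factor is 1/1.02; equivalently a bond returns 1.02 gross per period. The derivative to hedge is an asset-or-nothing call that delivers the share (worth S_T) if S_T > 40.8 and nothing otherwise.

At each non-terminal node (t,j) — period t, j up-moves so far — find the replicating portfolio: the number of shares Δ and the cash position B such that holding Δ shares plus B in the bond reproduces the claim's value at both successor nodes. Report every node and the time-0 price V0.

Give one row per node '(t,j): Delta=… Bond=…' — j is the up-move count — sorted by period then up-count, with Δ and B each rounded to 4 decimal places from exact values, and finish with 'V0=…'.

Since d<R<u, set p* = (R−d)/(u−d) = 0.7241; price each node as the discounted p*-expectation of its children.
Terminal values V(2,·): V(2,0)=0.0000, V(2,1)=0.0000, V(2,2)=55.6960
Node (1,0) S=24.0000: V=(p*·0.0000+(1−p*)·0.0000)/1.02=0.0000; Δ=(0.0000−0.0000)/(28.3200−14.4000)=0.0000; B=V−Δ·S=0.0000
Node (1,1) S=47.2000: V=(p*·55.6960+(1−p*)·0.0000)/1.02=39.5408; Δ=(55.6960−0.0000)/(55.6960−28.3200)=2.0345; B=V−Δ·S=-56.4868
Node (0,0) S=40.0000: V=(p*·39.5408+(1−p*)·0.0000)/1.02=28.0715; Δ=(39.5408−0.0000)/(47.2000−24.0000)=1.7043; B=V−Δ·S=-40.1022
The time-0 hedge costs 28.0715, which is the no-arbitrage price.

(0,0): Delta=1.7043 Bond=-40.1022
(1,0): Delta=0.0000 Bond=0.0000
(1,1): Delta=2.0345 Bond=-56.4868
V0=28.0715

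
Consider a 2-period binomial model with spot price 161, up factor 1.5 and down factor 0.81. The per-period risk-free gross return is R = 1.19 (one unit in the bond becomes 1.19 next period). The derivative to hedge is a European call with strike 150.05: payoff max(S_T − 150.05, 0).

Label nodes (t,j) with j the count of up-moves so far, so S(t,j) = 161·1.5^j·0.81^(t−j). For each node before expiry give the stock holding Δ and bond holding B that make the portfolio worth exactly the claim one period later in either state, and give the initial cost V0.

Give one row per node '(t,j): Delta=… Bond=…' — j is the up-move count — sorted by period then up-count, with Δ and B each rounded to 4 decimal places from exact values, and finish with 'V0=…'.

(0,0): Delta=0.8490 Bond=-75.3250
(1,0): Delta=0.5064 Bond=-44.9490
(1,1): Delta=1.0000 Bond=-126.0924
V0=61.3712

Under the risk-neutral measure, an up-move has probability p* = (R−d)/(u−d) = 0.5507 and values discount at R = 1.19.
Payoff layer (t=2): V(2,0)=0.0000, V(2,1)=45.5650, V(2,2)=212.2000
(1,0): S=130.4100. Δ = (V_up−V_dn)/(S_up−S_dn) = (45.5650−0.0000)/(195.6150−105.6321) = 0.5064. V = [p*·45.5650 + (1−p*)·0.0000]/1.19 = 21.0872. B = V − Δ·S = -44.9490.
(1,1): S=241.5000. Δ = (V_up−V_dn)/(S_up−S_dn) = (212.2000−45.5650)/(362.2500−195.6150) = 1.0000. V = [p*·212.2000 + (1−p*)·45.5650]/1.19 = 115.4076. B = V − Δ·S = -126.0924.
(0,0): S=161.0000. Δ = (V_up−V_dn)/(S_up−S_dn) = (115.4076−21.0872)/(241.5000−130.4100) = 0.8490. V = [p*·115.4076 + (1−p*)·21.0872]/1.19 = 61.3712. B = V − Δ·S = -75.3250.
Root portfolio cost Δ·161+B reproduces V0=61.3712.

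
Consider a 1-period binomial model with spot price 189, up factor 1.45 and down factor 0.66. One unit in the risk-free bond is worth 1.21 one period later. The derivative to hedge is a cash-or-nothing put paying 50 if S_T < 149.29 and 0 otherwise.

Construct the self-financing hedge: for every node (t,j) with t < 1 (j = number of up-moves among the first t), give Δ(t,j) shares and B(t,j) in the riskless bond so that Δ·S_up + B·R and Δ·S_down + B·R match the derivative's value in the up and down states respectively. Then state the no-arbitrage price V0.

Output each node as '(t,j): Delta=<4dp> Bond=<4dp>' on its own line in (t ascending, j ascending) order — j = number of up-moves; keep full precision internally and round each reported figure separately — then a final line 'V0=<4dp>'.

The replicating-portfolio and risk-neutral prices coincide; use p* = (1.21−0.66)/(1.45−0.66) = 0.6962 for the latter.
Terminal values V(1,·): V(1,0)=50.0000, V(1,1)=0.0000
Node (0,0) S=189.0000: V=(p*·0.0000+(1−p*)·50.0000)/1.21=12.5536; Δ=(0.0000−50.0000)/(274.0500−124.7400)=-0.3349; B=V−Δ·S=75.8448
Self-financing check: at every node Δ·S+B equals the discounted successor values.

(0,0): Delta=-0.3349 Bond=75.8448
V0=12.5536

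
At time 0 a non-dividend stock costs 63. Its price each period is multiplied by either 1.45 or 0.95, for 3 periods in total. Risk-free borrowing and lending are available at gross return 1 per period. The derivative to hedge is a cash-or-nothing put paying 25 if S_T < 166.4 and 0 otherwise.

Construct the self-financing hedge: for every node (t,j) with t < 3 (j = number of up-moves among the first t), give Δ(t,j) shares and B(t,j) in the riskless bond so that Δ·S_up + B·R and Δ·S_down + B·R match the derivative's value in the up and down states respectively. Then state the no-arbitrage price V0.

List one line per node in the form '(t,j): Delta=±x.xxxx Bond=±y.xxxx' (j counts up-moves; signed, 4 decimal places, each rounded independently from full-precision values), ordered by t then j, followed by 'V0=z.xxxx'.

(0,0): Delta=-0.0079 Bond=25.4750
(1,0): Delta=0.0000 Bond=25.0000
(1,1): Delta=-0.0547 Bond=29.7500
(2,0): Delta=0.0000 Bond=25.0000
(2,1): Delta=0.0000 Bond=25.0000
(2,2): Delta=-0.3775 Bond=72.5000
V0=24.9750

Under the risk-neutral measure, an up-move has probability p* = (R−d)/(u−d) = 0.1000 and values discount at R = 1.
Payoff layer (t=3): V(3,0)=25.0000, V(3,1)=25.0000, V(3,2)=25.0000, V(3,3)=0.0000
(2,0): S=56.8575. Δ = (V_up−V_dn)/(S_up−S_dn) = (25.0000−25.0000)/(82.4434−54.0146) = 0.0000. V = [p*·25.0000 + (1−p*)·25.0000]/1 = 25.0000. B = V − Δ·S = 25.0000.
(2,1): S=86.7825. Δ = (V_up−V_dn)/(S_up−S_dn) = (25.0000−25.0000)/(125.8346−82.4434) = 0.0000. V = [p*·25.0000 + (1−p*)·25.0000]/1 = 25.0000. B = V − Δ·S = 25.0000.
(2,2): S=132.4575. Δ = (V_up−V_dn)/(S_up−S_dn) = (0.0000−25.0000)/(192.0634−125.8346) = -0.3775. V = [p*·0.0000 + (1−p*)·25.0000]/1 = 22.5000. B = V − Δ·S = 72.5000.
(1,0): S=59.8500. Δ = (V_up−V_dn)/(S_up−S_dn) = (25.0000−25.0000)/(86.7825−56.8575) = 0.0000. V = [p*·25.0000 + (1−p*)·25.0000]/1 = 25.0000. B = V − Δ·S = 25.0000.
(1,1): S=91.3500. Δ = (V_up−V_dn)/(S_up−S_dn) = (22.5000−25.0000)/(132.4575−86.7825) = -0.0547. V = [p*·22.5000 + (1−p*)·25.0000]/1 = 24.7500. B = V − Δ·S = 29.7500.
(0,0): S=63.0000. Δ = (V_up−V_dn)/(S_up−S_dn) = (24.7500−25.0000)/(91.3500−59.8500) = -0.0079. V = [p*·24.7500 + (1−p*)·25.0000]/1 = 24.9750. B = V − Δ·S = 25.4750.
The time-0 hedge costs 24.9750, which is the no-arbitrage price.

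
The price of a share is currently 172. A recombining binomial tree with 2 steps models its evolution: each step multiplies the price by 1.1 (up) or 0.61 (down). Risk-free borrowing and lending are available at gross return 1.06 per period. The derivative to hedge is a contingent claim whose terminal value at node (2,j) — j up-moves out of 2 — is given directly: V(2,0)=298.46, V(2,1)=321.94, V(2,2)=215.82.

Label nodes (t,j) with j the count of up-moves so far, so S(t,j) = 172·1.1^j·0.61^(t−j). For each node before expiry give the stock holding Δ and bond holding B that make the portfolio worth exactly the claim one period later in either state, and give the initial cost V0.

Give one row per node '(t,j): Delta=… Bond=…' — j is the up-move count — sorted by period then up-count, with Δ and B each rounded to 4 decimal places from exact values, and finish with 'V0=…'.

(0,0): Delta=-1.0694 Bond=390.6740
(1,0): Delta=0.4567 Bond=253.9904
(1,1): Delta=-1.1447 Bond=428.3477
V0=206.7302

Risk-neutral probability p* = (R−d)/(u−d) = (1.06−0.61)/(1.1−0.61) = 0.9184.
At expiry t=2: V(2,0)=298.4600, V(2,1)=321.9400, V(2,2)=215.8200
  t=1,j=0: stock 104.9200 → up 115.4120 (V=321.9400), down 64.0012 (V=298.4600). Price 301.9087; hedge Δ=0.4567, bond B=253.9904.
  t=1,j=1: stock 189.2000 → up 208.1200 (V=215.8200), down 115.4120 (V=321.9400). Price 211.7763; hedge Δ=-1.1447, bond B=428.3477.
  t=0,j=0: stock 172.0000 → up 189.2000 (V=211.7763), down 104.9200 (V=301.9087). Price 206.7302; hedge Δ=-1.0694, bond B=390.6740.
Each (Δ,B) replicates both successor values, so the strategy is self-financing and V0 is arbitrage-free.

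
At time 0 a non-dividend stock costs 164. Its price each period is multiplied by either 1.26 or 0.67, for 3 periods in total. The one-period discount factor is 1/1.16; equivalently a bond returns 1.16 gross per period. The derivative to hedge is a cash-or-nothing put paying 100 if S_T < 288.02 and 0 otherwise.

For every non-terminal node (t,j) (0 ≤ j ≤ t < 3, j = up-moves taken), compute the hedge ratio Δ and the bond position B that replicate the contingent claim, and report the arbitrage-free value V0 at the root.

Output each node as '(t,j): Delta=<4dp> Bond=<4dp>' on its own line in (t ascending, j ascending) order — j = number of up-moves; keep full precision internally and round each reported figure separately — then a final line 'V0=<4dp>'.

Risk-neutral probability p* = (R−d)/(u−d) = (1.16−0.67)/(1.26−0.67) = 0.8305.
Payoff layer (t=3): V(3,0)=100.0000, V(3,1)=100.0000, V(3,2)=100.0000, V(3,3)=0.0000
Node (2,0) S=73.6196: V=(p*·100.0000+(1−p*)·100.0000)/1.16=86.2069; Δ=(100.0000−100.0000)/(92.7607−49.3251)=0.0000; B=V−Δ·S=86.2069
Node (2,1) S=138.4488: V=(p*·100.0000+(1−p*)·100.0000)/1.16=86.2069; Δ=(100.0000−100.0000)/(174.4455−92.7607)=0.0000; B=V−Δ·S=86.2069
Node (2,2) S=260.3664: V=(p*·0.0000+(1−p*)·100.0000)/1.16=14.6113; Δ=(0.0000−100.0000)/(328.0617−174.4455)=-0.6510; B=V−Δ·S=184.1029
Node (1,0) S=109.8800: V=(p*·86.2069+(1−p*)·86.2069)/1.16=74.3163; Δ=(86.2069−86.2069)/(138.4488−73.6196)=0.0000; B=V−Δ·S=74.3163
Node (1,1) S=206.6400: V=(p*·14.6113+(1−p*)·86.2069)/1.16=23.0571; Δ=(14.6113−86.2069)/(260.3664−138.4488)=-0.5872; B=V−Δ·S=144.4055
Node (0,0) S=164.0000: V=(p*·23.0571+(1−p*)·74.3163)/1.16=27.3664; Δ=(23.0571−74.3163)/(206.6400−109.8800)=-0.5298; B=V−Δ·S=114.2465
Check: Δ(0,0)·S0 + B(0,0) = 27.3664 = V0.

(0,0): Delta=-0.5298 Bond=114.2465
(1,0): Delta=0.0000 Bond=74.3163
(1,1): Delta=-0.5872 Bond=144.4055
(2,0): Delta=0.0000 Bond=86.2069
(2,1): Delta=0.0000 Bond=86.2069
(2,2): Delta=-0.6510 Bond=184.1029
V0=27.3664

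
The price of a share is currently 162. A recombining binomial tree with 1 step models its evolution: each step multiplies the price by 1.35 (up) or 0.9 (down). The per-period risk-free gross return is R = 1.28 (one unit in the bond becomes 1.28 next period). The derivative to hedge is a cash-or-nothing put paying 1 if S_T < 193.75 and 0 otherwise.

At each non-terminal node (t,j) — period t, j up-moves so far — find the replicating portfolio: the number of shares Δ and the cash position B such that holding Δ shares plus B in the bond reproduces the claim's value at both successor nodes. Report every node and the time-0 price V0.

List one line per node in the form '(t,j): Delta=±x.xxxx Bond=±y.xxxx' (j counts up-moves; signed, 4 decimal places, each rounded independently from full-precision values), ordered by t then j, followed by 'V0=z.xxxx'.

Risk-neutral probability p* = (R−d)/(u−d) = (1.28−0.9)/(1.35−0.9) = 0.8444.
Payoff layer (t=1): V(1,0)=1.0000, V(1,1)=0.0000
Node (0,0) S=162.0000: V=(p*·0.0000+(1−p*)·1.0000)/1.28=0.1215; Δ=(0.0000−1.0000)/(218.7000−145.8000)=-0.0137; B=V−Δ·S=2.3438
Root portfolio cost Δ·162+B reproduces V0=0.1215.

(0,0): Delta=-0.0137 Bond=2.3438
V0=0.1215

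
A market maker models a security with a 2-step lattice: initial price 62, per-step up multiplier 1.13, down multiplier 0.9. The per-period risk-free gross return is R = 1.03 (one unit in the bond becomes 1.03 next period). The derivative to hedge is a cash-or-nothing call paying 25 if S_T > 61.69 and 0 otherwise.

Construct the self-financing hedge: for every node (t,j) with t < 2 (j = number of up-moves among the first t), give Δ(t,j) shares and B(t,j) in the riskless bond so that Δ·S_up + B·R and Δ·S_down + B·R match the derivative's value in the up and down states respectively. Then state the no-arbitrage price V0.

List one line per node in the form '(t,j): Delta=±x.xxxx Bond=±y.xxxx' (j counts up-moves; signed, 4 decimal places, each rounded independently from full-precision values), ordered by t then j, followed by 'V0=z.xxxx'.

(0,0): Delta=0.7400 Bond=-26.7722
(1,0): Delta=1.9480 Bond=-94.9768
(1,1): Delta=0.0000 Bond=24.2718
V0=19.1103

Under the risk-neutral measure, an up-move has probability p* = (R−d)/(u−d) = 0.5652 and values discount at R = 1.03.
At expiry t=2: V(2,0)=0.0000, V(2,1)=25.0000, V(2,2)=25.0000
Node (1,0) S=55.8000: V=(p*·25.0000+(1−p*)·0.0000)/1.03=13.7189; Δ=(25.0000−0.0000)/(63.0540−50.2200)=1.9480; B=V−Δ·S=-94.9768
Node (1,1) S=70.0600: V=(p*·25.0000+(1−p*)·25.0000)/1.03=24.2718; Δ=(25.0000−25.0000)/(79.1678−63.0540)=0.0000; B=V−Δ·S=24.2718
Node (0,0) S=62.0000: V=(p*·24.2718+(1−p*)·13.7189)/1.03=19.1103; Δ=(24.2718−13.7189)/(70.0600−55.8000)=0.7400; B=V−Δ·S=-26.7722
Check: Δ(0,0)·S0 + B(0,0) = 19.1103 = V0.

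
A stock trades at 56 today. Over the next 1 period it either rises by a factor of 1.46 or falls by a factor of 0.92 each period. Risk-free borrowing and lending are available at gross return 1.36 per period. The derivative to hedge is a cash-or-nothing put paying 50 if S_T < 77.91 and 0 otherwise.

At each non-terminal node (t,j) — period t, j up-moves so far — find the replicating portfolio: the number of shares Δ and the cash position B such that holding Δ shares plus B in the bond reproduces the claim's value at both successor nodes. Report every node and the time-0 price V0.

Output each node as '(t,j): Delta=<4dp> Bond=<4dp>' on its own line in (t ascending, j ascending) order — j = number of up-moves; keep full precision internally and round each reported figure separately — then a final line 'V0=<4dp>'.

(0,0): Delta=-1.6534 Bond=99.4009
V0=6.8083

Under the risk-neutral measure, an up-move has probability p* = (R−d)/(u−d) = 0.8148 and values discount at R = 1.36.
At expiry t=1: V(1,0)=50.0000, V(1,1)=0.0000
  t=0,j=0: stock 56.0000 → up 81.7600 (V=0.0000), down 51.5200 (V=50.0000). Price 6.8083; hedge Δ=-1.6534, bond B=99.4009.
The time-0 hedge costs 6.8083, which is the no-arbitrage price.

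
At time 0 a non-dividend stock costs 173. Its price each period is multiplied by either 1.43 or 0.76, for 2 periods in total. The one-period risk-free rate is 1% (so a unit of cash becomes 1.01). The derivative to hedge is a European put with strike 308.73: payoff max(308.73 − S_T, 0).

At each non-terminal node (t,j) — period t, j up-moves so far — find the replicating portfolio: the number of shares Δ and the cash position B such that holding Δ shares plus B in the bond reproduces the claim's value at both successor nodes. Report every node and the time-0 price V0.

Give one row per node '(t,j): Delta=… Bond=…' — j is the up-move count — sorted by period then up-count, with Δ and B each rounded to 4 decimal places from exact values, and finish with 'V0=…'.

(0,0): Delta=-0.8565 Bond=283.9599
(1,0): Delta=-1.0000 Bond=305.6733
(1,1): Delta=-0.7283 Bond=255.0915
V0=135.7938

Under the risk-neutral measure, an up-move has probability p* = (R−d)/(u−d) = 0.3731 and values discount at R = 1.01.
Payoff layer (t=2): V(2,0)=208.8052, V(2,1)=120.7136, V(2,2)=0.0000
Node (1,0) S=131.4800: V=(p*·120.7136+(1−p*)·208.8052)/1.01=174.1933; Δ=(120.7136−208.8052)/(188.0164−99.9248)=-1.0000; B=V−Δ·S=305.6733
Node (1,1) S=247.3900: V=(p*·0.0000+(1−p*)·120.7136)/1.01=74.9220; Δ=(0.0000−120.7136)/(353.7677−188.0164)=-0.7283; B=V−Δ·S=255.0915
Node (0,0) S=173.0000: V=(p*·74.9220+(1−p*)·174.1933)/1.01=135.7938; Δ=(74.9220−174.1933)/(247.3900−131.4800)=-0.8565; B=V−Δ·S=283.9599
Each (Δ,B) replicates both successor values, so the strategy is self-financing and V0 is arbitrage-free.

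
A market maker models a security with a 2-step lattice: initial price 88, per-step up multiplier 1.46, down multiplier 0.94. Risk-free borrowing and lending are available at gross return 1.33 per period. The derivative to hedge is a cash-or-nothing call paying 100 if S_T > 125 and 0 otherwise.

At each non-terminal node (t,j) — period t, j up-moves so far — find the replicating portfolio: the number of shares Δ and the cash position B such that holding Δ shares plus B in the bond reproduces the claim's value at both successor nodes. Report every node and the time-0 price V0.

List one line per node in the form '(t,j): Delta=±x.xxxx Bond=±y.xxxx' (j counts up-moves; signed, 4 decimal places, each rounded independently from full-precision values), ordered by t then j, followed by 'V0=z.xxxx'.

Risk-neutral probability p* = (R−d)/(u−d) = (1.33−0.94)/(1.46−0.94) = 0.7500.
Terminal values V(2,·): V(2,0)=0.0000, V(2,1)=0.0000, V(2,2)=100.0000
Node (1,0) S=82.7200: V=(p*·0.0000+(1−p*)·0.0000)/1.33=0.0000; Δ=(0.0000−0.0000)/(120.7712−77.7568)=0.0000; B=V−Δ·S=0.0000
Node (1,1) S=128.4800: V=(p*·100.0000+(1−p*)·0.0000)/1.33=56.3910; Δ=(100.0000−0.0000)/(187.5808−120.7712)=1.4968; B=V−Δ·S=-135.9167
Node (0,0) S=88.0000: V=(p*·56.3910+(1−p*)·0.0000)/1.33=31.7994; Δ=(56.3910−0.0000)/(128.4800−82.7200)=1.2323; B=V−Δ·S=-76.6448
Root portfolio cost Δ·88+B reproduces V0=31.7994.

(0,0): Delta=1.2323 Bond=-76.6448
(1,0): Delta=0.0000 Bond=0.0000
(1,1): Delta=1.4968 Bond=-135.9167
V0=31.7994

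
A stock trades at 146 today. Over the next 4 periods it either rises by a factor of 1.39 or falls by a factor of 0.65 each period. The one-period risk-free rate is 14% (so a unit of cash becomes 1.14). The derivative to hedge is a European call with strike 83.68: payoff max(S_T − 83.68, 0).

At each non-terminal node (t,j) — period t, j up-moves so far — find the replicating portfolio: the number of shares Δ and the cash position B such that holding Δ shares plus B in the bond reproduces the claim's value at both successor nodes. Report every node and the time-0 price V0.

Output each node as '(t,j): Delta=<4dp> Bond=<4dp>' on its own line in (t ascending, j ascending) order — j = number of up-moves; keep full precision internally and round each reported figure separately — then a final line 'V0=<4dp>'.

(0,0): Delta=0.9533 Bond=-40.5878
(1,0): Delta=0.8259 Bond=-34.1820
(1,1): Delta=0.9837 Bond=-52.4374
(2,0): Delta=0.4517 Bond=-15.8885
(2,1): Delta=0.9152 Bond=-50.7424
(2,2): Delta=1.0000 Bond=-64.3890
(3,0): Delta=0.0000 Bond=0.0000
(3,1): Delta=0.5595 Bond=-27.3542
(3,2): Delta=1.0000 Bond=-73.4035
(3,3): Delta=1.0000 Bond=-73.4035
V0=98.5891

No-arbitrage ⇒ martingale measure with p* = (R−d)/(u−d) = 0.6622.
Terminal payoffs: V(4,0)=0.0000, V(4,1)=0.0000, V(4,2)=35.5016, V(4,3)=171.1852, V(4,4)=461.3395
  t=3,j=0: stock 40.0953 → up 55.7324 (V=0.0000), down 26.0619 (V=0.0000). Price 0.0000; hedge Δ=0.0000, bond B=0.0000.
  t=3,j=1: stock 85.7422 → up 119.1816 (V=35.5016), down 55.7324 (V=0.0000). Price 20.6209; hedge Δ=0.5595, bond B=-27.3542.
  t=3,j=2: stock 183.3563 → up 254.8652 (V=171.1852), down 119.1816 (V=35.5016). Price 109.9528; hedge Δ=1.0000, bond B=-73.4035.
  t=3,j=3: stock 392.1004 → up 545.0195 (V=461.3395), down 254.8652 (V=171.1852). Price 318.6969; hedge Δ=1.0000, bond B=-73.4035.
  t=2,j=0: stock 61.6850 → up 85.7422 (V=20.6209), down 40.0953 (V=0.0000). Price 11.9775; hedge Δ=0.4517, bond B=-15.8885.
  t=2,j=1: stock 131.9110 → up 183.3563 (V=109.9528), down 85.7422 (V=20.6209). Price 69.9764; hedge Δ=0.9152, bond B=-50.7424.
  t=2,j=2: stock 282.0866 → up 392.1004 (V=318.6969), down 183.3563 (V=109.9528). Price 217.6976; hedge Δ=1.0000, bond B=-64.3890.
  t=1,j=0: stock 94.9000 → up 131.9110 (V=69.9764), down 61.6850 (V=11.9775). Price 44.1949; hedge Δ=0.8259, bond B=-34.1820.
  t=1,j=1: stock 202.9400 → up 282.0866 (V=217.6976), down 131.9110 (V=69.9764). Price 147.1858; hedge Δ=0.9837, bond B=-52.4374.
  t=0,j=0: stock 146.0000 → up 202.9400 (V=147.1858), down 94.9000 (V=44.1949). Price 98.5891; hedge Δ=0.9533, bond B=-40.5878.
The time-0 hedge costs 98.5891, which is the no-arbitrage price.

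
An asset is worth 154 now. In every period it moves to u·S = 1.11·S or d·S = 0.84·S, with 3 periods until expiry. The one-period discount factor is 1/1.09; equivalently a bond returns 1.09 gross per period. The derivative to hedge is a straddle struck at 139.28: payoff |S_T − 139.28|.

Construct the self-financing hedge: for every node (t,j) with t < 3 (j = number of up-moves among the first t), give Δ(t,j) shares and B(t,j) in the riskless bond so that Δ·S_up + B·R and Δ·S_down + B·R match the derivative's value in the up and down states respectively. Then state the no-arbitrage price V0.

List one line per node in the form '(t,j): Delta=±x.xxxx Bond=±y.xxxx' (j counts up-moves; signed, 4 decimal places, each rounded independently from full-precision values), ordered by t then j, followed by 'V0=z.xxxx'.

No-arbitrage ⇒ martingale measure with p* = (R−d)/(u−d) = 0.9259.
At expiry t=3: V(3,0)=48.0036, V(3,1)=18.6647, V(3,2)=20.1045, V(3,3)=71.3352
(2,0): S=108.6624. Δ = (V_up−V_dn)/(S_up−S_dn) = (18.6647−48.0036)/(120.6153−91.2764) = -1.0000. V = [p*·18.6647 + (1−p*)·48.0036]/1.09 = 19.1174. B = V − Δ·S = 127.7798.
(2,1): S=143.5896. Δ = (V_up−V_dn)/(S_up−S_dn) = (20.1045−18.6647)/(159.3845−120.6153) = 0.0371. V = [p*·20.1045 + (1−p*)·18.6647]/1.09 = 18.3466. B = V − Δ·S = 13.0143.
(2,2): S=189.7434. Δ = (V_up−V_dn)/(S_up−S_dn) = (71.3352−20.1045)/(210.6152−159.3845) = 1.0000. V = [p*·71.3352 + (1−p*)·20.1045]/1.09 = 61.9636. B = V − Δ·S = -127.7798.
(1,0): S=129.3600. Δ = (V_up−V_dn)/(S_up−S_dn) = (18.3466−19.1174)/(143.5896−108.6624) = -0.0221. V = [p*·18.3466 + (1−p*)·19.1174]/1.09 = 16.8841. B = V − Δ·S = 19.7390.
(1,1): S=170.9400. Δ = (V_up−V_dn)/(S_up−S_dn) = (61.9636−18.3466)/(189.7434−143.5896) = 0.9450. V = [p*·61.9636 + (1−p*)·18.3466]/1.09 = 53.8832. B = V − Δ·S = -107.6611.
(0,0): S=154.0000. Δ = (V_up−V_dn)/(S_up−S_dn) = (53.8832−16.8841)/(170.9400−129.3600) = 0.8898. V = [p*·53.8832 + (1−p*)·16.8841]/1.09 = 46.9198. B = V − Δ·S = -90.1138.
Each (Δ,B) replicates both successor values, so the strategy is self-financing and V0 is arbitrage-free.

(0,0): Delta=0.8898 Bond=-90.1138
(1,0): Delta=-0.0221 Bond=19.7390
(1,1): Delta=0.9450 Bond=-107.6611
(2,0): Delta=-1.0000 Bond=127.7798
(2,1): Delta=0.0371 Bond=13.0143
(2,2): Delta=1.0000 Bond=-127.7798
V0=46.9198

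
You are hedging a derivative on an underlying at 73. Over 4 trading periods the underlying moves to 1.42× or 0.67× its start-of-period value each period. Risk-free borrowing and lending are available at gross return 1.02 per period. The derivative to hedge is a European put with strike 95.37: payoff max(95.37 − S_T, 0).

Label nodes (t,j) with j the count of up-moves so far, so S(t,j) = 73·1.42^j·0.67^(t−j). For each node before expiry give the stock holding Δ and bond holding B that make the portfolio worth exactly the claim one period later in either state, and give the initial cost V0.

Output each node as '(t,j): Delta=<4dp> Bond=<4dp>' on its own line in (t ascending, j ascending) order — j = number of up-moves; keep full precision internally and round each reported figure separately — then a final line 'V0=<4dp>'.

No-arbitrage ⇒ martingale measure with p* = (R−d)/(u−d) = 0.4667.
Payoff layer (t=4): V(4,0)=80.6597, V(4,1)=64.1929, V(4,2)=29.2932, V(4,3)=0.0000, V(4,4)=0.0000
Node (3,0) S=21.9557: V=(p*·64.1929+(1−p*)·80.6597)/1.02=71.5443; Δ=(64.1929−80.6597)/(31.1771−14.7103)=-1.0000; B=V−Δ·S=93.5000
Node (3,1) S=46.5330: V=(p*·29.2932+(1−p*)·64.1929)/1.02=46.9670; Δ=(29.2932−64.1929)/(66.0768−31.1771)=-1.0000; B=V−Δ·S=93.5000
Node (3,2) S=98.6221: V=(p*·0.0000+(1−p*)·29.2932)/1.02=15.3167; Δ=(0.0000−29.2932)/(140.0434−66.0768)=-0.3960; B=V−Δ·S=54.3743
Node (3,3) S=209.0200: V=(p*·0.0000+(1−p*)·0.0000)/1.02=0.0000; Δ=(0.0000−0.0000)/(296.8084−140.0434)=0.0000; B=V−Δ·S=0.0000
Node (2,0) S=32.7697: V=(p*·46.9670+(1−p*)·71.5443)/1.02=58.8970; Δ=(46.9670−71.5443)/(46.5330−21.9557)=-1.0000; B=V−Δ·S=91.6667
Node (2,1) S=69.4522: V=(p*·15.3167+(1−p*)·46.9670)/1.02=31.5656; Δ=(15.3167−46.9670)/(98.6221−46.5330)=-0.6076; B=V−Δ·S=73.7660
Node (2,2) S=147.1972: V=(p*·0.0000+(1−p*)·15.3167)/1.02=8.0087; Δ=(0.0000−15.3167)/(209.0200−98.6221)=-0.1387; B=V−Δ·S=28.4310
Node (1,0) S=48.9100: V=(p*·31.5656+(1−p*)·58.8970)/1.02=45.2376; Δ=(31.5656−58.8970)/(69.4522−32.7697)=-0.7451; B=V−Δ·S=81.6794
Node (1,1) S=103.6600: V=(p*·8.0087+(1−p*)·31.5656)/1.02=20.1690; Δ=(8.0087−31.5656)/(147.1972−69.4522)=-0.3030; B=V−Δ·S=51.5781
Node (0,0) S=73.0000: V=(p*·20.1690+(1−p*)·45.2376)/1.02=32.8813; Δ=(20.1690−45.2376)/(103.6600−48.9100)=-0.4579; B=V−Δ·S=66.3060
Each (Δ,B) replicates both successor values, so the strategy is self-financing and V0 is arbitrage-free.

(0,0): Delta=-0.4579 Bond=66.3060
(1,0): Delta=-0.7451 Bond=81.6794
(1,1): Delta=-0.3030 Bond=51.5781
(2,0): Delta=-1.0000 Bond=91.6667
(2,1): Delta=-0.6076 Bond=73.7660
(2,2): Delta=-0.1387 Bond=28.4310
(3,0): Delta=-1.0000 Bond=93.5000
(3,1): Delta=-1.0000 Bond=93.5000
(3,2): Delta=-0.3960 Bond=54.3743
(3,3): Delta=0.0000 Bond=0.0000
V0=32.8813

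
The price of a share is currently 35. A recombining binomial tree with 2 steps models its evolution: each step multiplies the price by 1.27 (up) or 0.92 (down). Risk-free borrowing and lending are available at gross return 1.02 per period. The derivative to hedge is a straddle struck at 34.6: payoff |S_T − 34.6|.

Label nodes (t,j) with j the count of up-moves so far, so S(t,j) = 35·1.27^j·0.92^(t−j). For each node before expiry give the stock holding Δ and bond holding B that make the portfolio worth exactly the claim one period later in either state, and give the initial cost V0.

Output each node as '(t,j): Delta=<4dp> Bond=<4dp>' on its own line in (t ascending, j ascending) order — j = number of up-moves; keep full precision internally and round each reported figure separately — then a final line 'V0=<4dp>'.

(0,0): Delta=0.4311 Bond=-8.4641
(1,0): Delta=0.1169 Bond=1.4819
(1,1): Delta=1.0000 Bond=-33.9216
V0=6.6239

Risk-neutral probability p* = (R−d)/(u−d) = (1.02−0.92)/(1.27−0.92) = 0.2857.
Terminal values V(2,·): V(2,0)=4.9760, V(2,1)=6.2940, V(2,2)=21.8515
Node (1,0) S=32.2000: V=(p*·6.2940+(1−p*)·4.9760)/1.02=5.2476; Δ=(6.2940−4.9760)/(40.8940−29.6240)=0.1169; B=V−Δ·S=1.4819
Node (1,1) S=44.4500: V=(p*·21.8515+(1−p*)·6.2940)/1.02=10.5284; Δ=(21.8515−6.2940)/(56.4515−40.8940)=1.0000; B=V−Δ·S=-33.9216
Node (0,0) S=35.0000: V=(p*·10.5284+(1−p*)·5.2476)/1.02=6.6239; Δ=(10.5284−5.2476)/(44.4500−32.2000)=0.4311; B=V−Δ·S=-8.4641
Self-financing check: at every node Δ·S+B equals the discounted successor values.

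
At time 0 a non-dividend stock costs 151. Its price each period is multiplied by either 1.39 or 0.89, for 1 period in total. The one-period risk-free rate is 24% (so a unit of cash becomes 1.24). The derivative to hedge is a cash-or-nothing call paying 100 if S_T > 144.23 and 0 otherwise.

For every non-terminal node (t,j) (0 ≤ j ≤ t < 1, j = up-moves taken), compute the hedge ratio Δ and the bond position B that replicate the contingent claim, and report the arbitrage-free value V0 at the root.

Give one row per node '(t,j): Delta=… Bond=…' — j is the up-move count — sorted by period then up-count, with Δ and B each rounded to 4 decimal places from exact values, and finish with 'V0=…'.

(0,0): Delta=1.3245 Bond=-143.5484
V0=56.4516

No-arbitrage ⇒ martingale measure with p* = (R−d)/(u−d) = 0.7000.
Terminal values V(1,·): V(1,0)=0.0000, V(1,1)=100.0000
  t=0,j=0: stock 151.0000 → up 209.8900 (V=100.0000), down 134.3900 (V=0.0000). Price 56.4516; hedge Δ=1.3245, bond B=-143.5484.
The time-0 hedge costs 56.4516, which is the no-arbitrage price.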